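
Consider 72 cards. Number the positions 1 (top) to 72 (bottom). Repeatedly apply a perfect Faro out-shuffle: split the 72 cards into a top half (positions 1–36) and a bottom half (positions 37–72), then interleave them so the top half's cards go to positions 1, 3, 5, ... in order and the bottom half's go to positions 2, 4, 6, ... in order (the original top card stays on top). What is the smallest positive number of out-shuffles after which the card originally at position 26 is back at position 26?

35

Follow position 26 under repeated out-shuffles:
26 → 51 → 30 → 59 → 46 → 20 → 39 → 6 → ... → 26 (length 35)
It first returns after 35 out-shuffles.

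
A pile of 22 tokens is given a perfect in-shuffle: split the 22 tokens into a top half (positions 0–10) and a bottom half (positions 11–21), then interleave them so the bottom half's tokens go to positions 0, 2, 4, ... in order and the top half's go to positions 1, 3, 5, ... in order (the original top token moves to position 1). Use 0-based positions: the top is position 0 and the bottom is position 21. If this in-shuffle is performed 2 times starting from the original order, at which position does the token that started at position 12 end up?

Track the token's position through each in-shuffle:
12 → 2 → 5

5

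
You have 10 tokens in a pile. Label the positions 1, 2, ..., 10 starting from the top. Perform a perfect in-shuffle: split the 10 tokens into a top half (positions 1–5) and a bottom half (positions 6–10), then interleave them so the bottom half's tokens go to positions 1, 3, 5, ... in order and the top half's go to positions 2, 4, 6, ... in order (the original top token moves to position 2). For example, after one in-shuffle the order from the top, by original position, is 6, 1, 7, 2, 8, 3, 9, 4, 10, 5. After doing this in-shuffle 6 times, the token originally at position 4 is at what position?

3

Track the token's position through each in-shuffle:
4 → 8 → 5 → 10 → 9 → 7 → 3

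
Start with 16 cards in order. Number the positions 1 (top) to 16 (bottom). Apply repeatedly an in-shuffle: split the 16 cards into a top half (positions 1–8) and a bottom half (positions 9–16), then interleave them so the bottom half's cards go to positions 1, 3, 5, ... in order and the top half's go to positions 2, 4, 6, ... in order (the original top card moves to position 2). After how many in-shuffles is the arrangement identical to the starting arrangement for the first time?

The in-shuffle permutes the 16 positions with cycle lengths [8, 8].
Every card is home exactly when every cycle has completed a whole number of laps, i.e. after lcm(8) = 8 in-shuffles.

8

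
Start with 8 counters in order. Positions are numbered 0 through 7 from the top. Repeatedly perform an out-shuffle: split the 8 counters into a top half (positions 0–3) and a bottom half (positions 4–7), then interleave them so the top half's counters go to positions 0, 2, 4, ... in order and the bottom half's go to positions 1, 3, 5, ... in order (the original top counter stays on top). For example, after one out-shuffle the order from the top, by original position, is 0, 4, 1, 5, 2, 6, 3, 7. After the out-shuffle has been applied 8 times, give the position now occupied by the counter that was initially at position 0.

0

Position 0 is a fixed point of every out-shuffle, so the counter never moves.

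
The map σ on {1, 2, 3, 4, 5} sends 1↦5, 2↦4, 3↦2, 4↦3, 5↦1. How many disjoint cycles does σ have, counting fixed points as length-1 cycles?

Cycle decomposition: (1 5) (2 4 3).
2 cycles.

2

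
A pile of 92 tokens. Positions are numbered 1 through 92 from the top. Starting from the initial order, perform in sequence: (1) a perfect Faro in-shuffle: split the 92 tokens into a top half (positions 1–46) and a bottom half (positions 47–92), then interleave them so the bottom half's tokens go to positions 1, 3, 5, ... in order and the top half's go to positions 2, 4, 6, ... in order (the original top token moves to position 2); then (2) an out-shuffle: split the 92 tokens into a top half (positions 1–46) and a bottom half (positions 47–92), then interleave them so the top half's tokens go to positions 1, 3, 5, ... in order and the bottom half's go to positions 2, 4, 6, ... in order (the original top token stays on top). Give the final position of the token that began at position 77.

Track the token from position 77 forward through each operation:
  after op 1 (in-shuffle): 77 → 61
  after op 2 (out-shuffle): 61 → 30

30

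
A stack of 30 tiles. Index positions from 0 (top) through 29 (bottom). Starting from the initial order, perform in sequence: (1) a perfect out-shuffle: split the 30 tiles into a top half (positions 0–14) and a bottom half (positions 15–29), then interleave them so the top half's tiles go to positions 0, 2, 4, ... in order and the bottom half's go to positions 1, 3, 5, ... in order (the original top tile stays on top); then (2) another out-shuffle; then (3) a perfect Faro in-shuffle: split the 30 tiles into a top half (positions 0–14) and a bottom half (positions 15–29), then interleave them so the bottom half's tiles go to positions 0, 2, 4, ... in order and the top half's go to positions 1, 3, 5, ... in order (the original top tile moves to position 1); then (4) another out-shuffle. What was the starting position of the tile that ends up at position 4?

4

Undo the operations in reverse order, starting from position 4:
  undo op 4 (out-shuffle, from top half): 4 ← 2
  undo op 3 (in-shuffle, from bottom half): 2 ← 16
  undo op 2 (out-shuffle, from top half): 16 ← 8
  undo op 1 (out-shuffle, from top half): 8 ← 4
So the tile at position 4 came from original position 4.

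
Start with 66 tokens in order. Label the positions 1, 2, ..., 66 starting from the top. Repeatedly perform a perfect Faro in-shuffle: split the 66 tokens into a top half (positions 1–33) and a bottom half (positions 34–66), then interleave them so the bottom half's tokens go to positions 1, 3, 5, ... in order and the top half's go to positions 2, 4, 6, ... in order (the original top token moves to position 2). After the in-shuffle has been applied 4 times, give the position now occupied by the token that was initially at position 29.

Track the token's position through each in-shuffle:
29 → 58 → 49 → 31 → 62

62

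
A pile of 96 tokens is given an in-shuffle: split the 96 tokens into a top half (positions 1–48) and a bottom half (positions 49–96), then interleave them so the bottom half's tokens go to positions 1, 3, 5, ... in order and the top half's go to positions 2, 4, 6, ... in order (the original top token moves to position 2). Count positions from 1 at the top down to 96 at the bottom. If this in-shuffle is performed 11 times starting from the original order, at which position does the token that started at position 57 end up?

Track the token's position through each in-shuffle:
57 → 17 → 34 → 68 → 39 → 78 → 59 → 21 → 42 → 84 → 71 → 45

45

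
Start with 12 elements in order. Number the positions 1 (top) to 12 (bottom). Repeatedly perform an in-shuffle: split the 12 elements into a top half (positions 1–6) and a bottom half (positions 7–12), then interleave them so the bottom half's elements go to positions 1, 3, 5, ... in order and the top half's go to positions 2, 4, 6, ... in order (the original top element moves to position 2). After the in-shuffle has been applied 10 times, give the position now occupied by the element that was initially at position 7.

Track the element's position through each in-shuffle:
7 → 1 → 2 → 4 → 8 → 3 → 6 → 12 → 11 → 9 → 5

5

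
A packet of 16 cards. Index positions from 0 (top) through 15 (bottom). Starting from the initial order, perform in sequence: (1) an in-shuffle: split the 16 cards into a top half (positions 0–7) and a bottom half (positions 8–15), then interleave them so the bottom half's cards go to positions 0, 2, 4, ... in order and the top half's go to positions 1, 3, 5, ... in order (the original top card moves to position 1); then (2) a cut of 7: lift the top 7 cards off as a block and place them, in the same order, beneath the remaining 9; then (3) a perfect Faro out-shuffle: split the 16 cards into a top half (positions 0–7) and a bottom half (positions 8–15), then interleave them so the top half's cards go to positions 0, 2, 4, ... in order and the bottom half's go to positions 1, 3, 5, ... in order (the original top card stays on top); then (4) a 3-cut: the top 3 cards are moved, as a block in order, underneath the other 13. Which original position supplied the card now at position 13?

3

Undo the operations in reverse order, starting from position 13:
  undo op 4 (cut 3): 13 ← 0
  undo op 3 (out-shuffle, from top half): 0 ← 0
  undo op 2 (cut 7): 0 ← 7
  undo op 1 (in-shuffle, from top half): 7 ← 3
So the card at position 13 came from original position 3.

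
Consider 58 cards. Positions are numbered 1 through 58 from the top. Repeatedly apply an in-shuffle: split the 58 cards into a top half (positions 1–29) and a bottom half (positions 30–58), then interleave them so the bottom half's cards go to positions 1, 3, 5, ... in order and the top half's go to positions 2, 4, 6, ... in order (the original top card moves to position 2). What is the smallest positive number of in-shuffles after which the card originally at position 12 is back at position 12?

58

Follow position 12 under repeated in-shuffles:
12 → 24 → 48 → 37 → 15 → 30 → 1 → 2 → ... → 12 (length 58)
It first returns after 58 in-shuffles.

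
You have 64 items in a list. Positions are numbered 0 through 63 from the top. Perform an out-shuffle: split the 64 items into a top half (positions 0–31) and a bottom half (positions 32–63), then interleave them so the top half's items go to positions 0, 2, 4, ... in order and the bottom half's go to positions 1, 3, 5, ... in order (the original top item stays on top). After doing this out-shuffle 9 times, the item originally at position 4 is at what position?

32

Track the item's position through each out-shuffle:
4 → 8 → 16 → 32 → 1 → 2 → 4 → 8 → 16 → 32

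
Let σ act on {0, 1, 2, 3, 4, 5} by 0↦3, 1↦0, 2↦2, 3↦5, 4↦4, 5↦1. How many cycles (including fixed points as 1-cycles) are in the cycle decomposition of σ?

3

Cycle decomposition: (0 3 5 1) (2) (4).
3 cycles.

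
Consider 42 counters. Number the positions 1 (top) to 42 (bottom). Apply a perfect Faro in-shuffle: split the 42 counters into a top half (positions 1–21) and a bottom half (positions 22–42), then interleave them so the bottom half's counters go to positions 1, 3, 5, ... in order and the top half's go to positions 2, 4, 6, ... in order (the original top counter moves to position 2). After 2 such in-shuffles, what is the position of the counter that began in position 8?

Track the counter's position through each in-shuffle:
8 → 16 → 32

32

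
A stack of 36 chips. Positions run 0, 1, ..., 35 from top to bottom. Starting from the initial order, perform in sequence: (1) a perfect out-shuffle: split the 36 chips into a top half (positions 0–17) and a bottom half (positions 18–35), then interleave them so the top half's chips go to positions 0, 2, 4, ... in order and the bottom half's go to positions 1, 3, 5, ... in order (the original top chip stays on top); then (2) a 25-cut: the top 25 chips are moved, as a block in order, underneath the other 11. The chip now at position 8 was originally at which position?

Undo the operations in reverse order, starting from position 8:
  undo op 2 (cut 25): 8 ← 33
  undo op 1 (out-shuffle, from bottom half): 33 ← 34
So the chip at position 8 came from original position 34.

34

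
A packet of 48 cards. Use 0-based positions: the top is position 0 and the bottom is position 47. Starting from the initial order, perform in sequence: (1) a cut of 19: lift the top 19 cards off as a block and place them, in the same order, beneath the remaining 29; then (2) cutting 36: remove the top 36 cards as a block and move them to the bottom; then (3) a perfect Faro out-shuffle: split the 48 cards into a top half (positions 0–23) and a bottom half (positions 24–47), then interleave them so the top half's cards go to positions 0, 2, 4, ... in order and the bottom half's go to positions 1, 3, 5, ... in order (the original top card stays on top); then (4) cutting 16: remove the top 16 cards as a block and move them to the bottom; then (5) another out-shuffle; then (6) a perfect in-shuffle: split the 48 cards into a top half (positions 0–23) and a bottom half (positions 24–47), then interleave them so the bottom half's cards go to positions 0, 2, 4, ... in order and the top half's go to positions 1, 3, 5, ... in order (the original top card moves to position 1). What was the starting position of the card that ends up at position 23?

Undo the operations in reverse order, starting from position 23:
  undo op 6 (in-shuffle, from top half): 23 ← 11
  undo op 5 (out-shuffle, from bottom half): 11 ← 29
  undo op 4 (cut 16): 29 ← 45
  undo op 3 (out-shuffle, from bottom half): 45 ← 46
  undo op 2 (cut 36): 46 ← 34
  undo op 1 (cut 19): 34 ← 5
So the card at position 23 came from original position 5.

5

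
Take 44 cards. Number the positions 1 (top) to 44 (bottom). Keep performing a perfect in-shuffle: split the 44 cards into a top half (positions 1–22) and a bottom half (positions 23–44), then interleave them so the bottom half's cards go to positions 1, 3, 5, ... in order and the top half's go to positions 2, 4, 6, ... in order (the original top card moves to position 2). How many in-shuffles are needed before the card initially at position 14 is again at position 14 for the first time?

12

Follow position 14 under repeated in-shuffles:
14 → 28 → 11 → 22 → 44 → 43 → 41 → 37 → 29 → 13 → 26 → 7 → 14
It first returns after 12 in-shuffles.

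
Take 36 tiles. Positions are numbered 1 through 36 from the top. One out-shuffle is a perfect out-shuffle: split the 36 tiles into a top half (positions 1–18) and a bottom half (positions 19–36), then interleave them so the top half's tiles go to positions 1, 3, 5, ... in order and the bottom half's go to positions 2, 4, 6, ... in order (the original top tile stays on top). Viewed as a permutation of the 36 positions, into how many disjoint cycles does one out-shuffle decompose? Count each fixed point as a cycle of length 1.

Trace each unvisited position around until it returns:
(1) (2 3 5 9 17 33 ... len 12) (4 7 13 25 14 27 ... len 12) (6 11 21) (8 15 29 22) (16 31 26) (36)
7 cycles in total.

7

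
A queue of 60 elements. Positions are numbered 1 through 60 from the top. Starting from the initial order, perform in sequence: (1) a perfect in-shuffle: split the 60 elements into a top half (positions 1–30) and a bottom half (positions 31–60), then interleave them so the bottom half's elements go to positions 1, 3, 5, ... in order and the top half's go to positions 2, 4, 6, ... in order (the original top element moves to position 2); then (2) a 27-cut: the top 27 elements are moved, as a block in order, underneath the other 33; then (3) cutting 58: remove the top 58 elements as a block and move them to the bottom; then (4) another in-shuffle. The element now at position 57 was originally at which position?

12

Undo the operations in reverse order, starting from position 57:
  undo op 4 (in-shuffle, from bottom half): 57 ← 59
  undo op 3 (cut 58): 59 ← 57
  undo op 2 (cut 27): 57 ← 24
  undo op 1 (in-shuffle, from top half): 24 ← 12
So the element at position 57 came from original position 12.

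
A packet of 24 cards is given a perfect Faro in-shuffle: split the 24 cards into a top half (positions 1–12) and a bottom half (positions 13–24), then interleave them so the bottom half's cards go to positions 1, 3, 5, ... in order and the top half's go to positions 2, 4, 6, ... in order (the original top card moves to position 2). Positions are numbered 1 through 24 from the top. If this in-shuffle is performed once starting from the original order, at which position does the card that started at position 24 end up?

Track the card's position through each in-shuffle:
24 → 23

23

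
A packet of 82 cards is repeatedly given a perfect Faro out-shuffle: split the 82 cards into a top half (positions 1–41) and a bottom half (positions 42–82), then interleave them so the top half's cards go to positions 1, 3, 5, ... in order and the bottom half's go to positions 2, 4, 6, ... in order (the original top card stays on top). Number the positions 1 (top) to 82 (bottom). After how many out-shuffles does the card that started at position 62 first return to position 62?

Follow position 62 under repeated out-shuffles:
62 → 42 → 2 → 3 → 5 → 9 → 17 → 33 → ... → 62 (length 54)
It first returns after 54 out-shuffles.

54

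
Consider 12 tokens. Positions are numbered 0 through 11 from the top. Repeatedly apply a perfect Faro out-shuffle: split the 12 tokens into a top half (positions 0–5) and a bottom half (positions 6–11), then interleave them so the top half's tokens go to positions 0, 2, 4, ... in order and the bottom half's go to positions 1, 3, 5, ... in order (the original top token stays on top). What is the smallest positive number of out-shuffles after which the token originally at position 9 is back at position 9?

Follow position 9 under repeated out-shuffles:
9 → 7 → 3 → 6 → 1 → 2 → 4 → 8 → 5 → 10 → 9
It first returns after 10 out-shuffles.

10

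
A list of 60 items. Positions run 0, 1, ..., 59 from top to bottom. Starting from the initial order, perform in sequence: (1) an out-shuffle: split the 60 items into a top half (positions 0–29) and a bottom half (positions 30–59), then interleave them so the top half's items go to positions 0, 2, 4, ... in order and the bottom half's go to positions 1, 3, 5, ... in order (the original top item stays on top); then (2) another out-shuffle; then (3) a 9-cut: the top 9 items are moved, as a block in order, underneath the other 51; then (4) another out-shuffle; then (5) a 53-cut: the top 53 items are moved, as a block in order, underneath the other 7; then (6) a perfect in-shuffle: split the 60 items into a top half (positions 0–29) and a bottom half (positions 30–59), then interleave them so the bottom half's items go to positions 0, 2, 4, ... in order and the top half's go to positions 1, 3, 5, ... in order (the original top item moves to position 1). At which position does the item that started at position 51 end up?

26

Track the item from position 51 forward through each operation:
  after op 1 (out-shuffle): 51 → 43
  after op 2 (out-shuffle): 43 → 27
  after op 3 (cut 9): 27 → 18
  after op 4 (out-shuffle): 18 → 36
  after op 5 (cut 53): 36 → 43
  after op 6 (in-shuffle): 43 → 26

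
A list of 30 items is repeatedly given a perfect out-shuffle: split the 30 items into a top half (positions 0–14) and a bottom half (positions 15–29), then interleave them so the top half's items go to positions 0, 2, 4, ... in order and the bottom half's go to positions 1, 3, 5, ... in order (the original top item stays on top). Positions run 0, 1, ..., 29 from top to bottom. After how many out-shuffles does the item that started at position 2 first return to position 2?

28

Follow position 2 under repeated out-shuffles:
2 → 4 → 8 → 16 → 3 → 6 → 12 → 24 → ... → 2 (length 28)
It first returns after 28 out-shuffles.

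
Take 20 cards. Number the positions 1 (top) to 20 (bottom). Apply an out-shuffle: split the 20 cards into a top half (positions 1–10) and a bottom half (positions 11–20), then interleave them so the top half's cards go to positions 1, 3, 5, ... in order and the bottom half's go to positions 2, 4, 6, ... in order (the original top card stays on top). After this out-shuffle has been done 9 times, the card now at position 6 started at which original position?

Work backwards from position 6, undoing one out-shuffle at a time:
6 ← 13 ← 7 ← 4 ← 12 ← 16 ← 18 ← 19 ← 10 ← 15
So the card now at position 6 started at position 15.

15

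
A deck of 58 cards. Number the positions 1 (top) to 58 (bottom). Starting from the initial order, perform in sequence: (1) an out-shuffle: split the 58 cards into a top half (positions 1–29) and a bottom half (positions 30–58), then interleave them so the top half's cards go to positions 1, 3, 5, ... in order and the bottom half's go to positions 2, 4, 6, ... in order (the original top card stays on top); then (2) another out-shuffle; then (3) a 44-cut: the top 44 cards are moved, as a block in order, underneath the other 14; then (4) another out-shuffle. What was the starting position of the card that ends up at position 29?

1

Undo the operations in reverse order, starting from position 29:
  undo op 4 (out-shuffle, from top half): 29 ← 15
  undo op 3 (cut 44): 15 ← 1
  undo op 2 (out-shuffle, from top half): 1 ← 1
  undo op 1 (out-shuffle, from top half): 1 ← 1
So the card at position 29 came from original position 1.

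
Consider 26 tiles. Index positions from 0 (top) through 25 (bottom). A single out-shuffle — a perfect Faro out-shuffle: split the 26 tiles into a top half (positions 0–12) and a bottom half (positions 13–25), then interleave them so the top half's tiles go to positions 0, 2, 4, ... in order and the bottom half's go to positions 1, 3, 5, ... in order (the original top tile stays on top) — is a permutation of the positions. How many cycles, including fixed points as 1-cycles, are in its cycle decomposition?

Trace each unvisited position around until it returns:
(0) (1 2 4 8 16 7 ... len 20) (5 10 20 15) (25)
4 cycles in total.

4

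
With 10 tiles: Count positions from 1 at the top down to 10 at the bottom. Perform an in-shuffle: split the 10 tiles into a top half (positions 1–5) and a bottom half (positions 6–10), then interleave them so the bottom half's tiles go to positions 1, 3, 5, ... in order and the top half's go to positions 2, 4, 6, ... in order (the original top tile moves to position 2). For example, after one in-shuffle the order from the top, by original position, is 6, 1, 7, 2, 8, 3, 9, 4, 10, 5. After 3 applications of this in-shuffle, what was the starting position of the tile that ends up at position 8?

1

Work backwards from position 8, undoing one in-shuffle at a time:
8 ← 4 ← 2 ← 1
So the tile now at position 8 started at position 1.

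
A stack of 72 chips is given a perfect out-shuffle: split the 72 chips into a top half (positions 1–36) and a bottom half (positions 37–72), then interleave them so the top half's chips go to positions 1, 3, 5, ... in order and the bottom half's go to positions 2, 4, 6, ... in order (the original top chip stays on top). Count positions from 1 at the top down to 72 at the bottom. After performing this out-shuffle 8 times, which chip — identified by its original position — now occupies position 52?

Work backwards from position 52, undoing one out-shuffle at a time:
52 ← 62 ← 67 ← 34 ← 53 ← 27 ← 14 ← 43 ← 22
So the chip now at position 52 started at position 22.

22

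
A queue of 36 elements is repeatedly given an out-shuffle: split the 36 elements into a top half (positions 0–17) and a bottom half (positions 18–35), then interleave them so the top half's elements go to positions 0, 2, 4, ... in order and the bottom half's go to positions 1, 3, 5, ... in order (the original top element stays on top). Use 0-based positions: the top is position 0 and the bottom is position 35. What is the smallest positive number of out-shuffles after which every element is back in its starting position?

12

The out-shuffle permutes the 36 positions with cycle lengths [1, 1, 3, 3, 4, 12, 12].
Every element is home exactly when every cycle has completed a whole number of laps, i.e. after lcm(1, 3, 4, 12) = 12 out-shuffles.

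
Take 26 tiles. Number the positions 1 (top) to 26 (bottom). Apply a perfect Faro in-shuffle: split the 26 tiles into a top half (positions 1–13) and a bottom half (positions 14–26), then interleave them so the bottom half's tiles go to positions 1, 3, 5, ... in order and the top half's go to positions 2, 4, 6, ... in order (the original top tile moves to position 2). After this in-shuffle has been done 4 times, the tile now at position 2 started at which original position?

17

Work backwards from position 2, undoing one in-shuffle at a time:
2 ← 1 ← 14 ← 7 ← 17
So the tile now at position 2 started at position 17.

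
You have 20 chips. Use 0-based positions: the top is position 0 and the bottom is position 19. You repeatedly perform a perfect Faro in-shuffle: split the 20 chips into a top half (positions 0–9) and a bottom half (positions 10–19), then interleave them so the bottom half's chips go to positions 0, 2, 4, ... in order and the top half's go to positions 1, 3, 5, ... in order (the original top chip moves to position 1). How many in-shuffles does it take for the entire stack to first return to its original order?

6

The in-shuffle permutes the 20 positions with cycle lengths [2, 3, 3, 6, 6].
Every chip is home exactly when every cycle has completed a whole number of laps, i.e. after lcm(2, 3, 6) = 6 in-shuffles.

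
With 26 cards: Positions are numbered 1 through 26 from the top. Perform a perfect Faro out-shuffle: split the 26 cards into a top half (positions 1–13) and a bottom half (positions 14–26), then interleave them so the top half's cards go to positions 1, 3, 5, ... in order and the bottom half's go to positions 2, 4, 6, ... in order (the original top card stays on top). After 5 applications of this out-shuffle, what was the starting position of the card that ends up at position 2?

19

Work backwards from position 2, undoing one out-shuffle at a time:
2 ← 14 ← 20 ← 23 ← 12 ← 19
So the card now at position 2 started at position 19.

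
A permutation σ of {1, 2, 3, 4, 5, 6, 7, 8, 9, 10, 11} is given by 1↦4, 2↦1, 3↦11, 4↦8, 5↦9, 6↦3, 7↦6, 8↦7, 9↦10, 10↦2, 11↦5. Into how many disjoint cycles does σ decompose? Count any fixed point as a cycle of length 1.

Cycle decomposition: (1 4 8 7 6 3 11 5 9 10 2).
1 cycle.

1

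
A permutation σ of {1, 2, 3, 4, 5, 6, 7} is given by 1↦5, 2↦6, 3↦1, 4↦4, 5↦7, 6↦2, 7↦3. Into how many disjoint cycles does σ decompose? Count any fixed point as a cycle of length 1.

Cycle decomposition: (1 5 7 3) (2 6) (4).
3 cycles.

3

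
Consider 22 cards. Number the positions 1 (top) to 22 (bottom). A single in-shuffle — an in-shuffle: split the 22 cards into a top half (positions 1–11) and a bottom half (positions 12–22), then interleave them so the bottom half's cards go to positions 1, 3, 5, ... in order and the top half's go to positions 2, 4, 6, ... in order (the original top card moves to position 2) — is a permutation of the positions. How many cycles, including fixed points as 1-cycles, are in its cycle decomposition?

Trace each unvisited position around until it returns:
(1 2 4 8 16 9 ... len 11) (5 10 20 17 11 22 ... len 11)
2 cycles in total.

2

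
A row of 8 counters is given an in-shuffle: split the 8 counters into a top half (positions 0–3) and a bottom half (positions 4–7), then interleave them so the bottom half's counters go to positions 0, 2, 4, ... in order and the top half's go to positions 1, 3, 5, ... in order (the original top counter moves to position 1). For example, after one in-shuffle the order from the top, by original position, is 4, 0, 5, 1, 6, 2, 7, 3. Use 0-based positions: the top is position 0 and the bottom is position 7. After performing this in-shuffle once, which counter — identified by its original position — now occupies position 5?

2

Work backwards from position 5, undoing one in-shuffle at a time:
5 ← 2
So the counter now at position 5 started at position 2.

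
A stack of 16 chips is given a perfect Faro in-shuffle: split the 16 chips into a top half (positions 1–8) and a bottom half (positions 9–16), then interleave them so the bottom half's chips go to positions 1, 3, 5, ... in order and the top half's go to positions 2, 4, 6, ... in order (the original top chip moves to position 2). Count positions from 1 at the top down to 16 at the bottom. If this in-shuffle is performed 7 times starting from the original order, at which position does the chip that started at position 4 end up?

2

Track the chip's position through each in-shuffle:
4 → 8 → 16 → 15 → 13 → 9 → 1 → 2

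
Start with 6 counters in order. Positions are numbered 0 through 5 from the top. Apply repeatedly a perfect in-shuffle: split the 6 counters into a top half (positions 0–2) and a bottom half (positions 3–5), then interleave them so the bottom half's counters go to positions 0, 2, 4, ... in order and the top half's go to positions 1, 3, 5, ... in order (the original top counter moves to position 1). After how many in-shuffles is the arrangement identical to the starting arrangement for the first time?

3

The in-shuffle permutes the 6 positions with cycle lengths [3, 3].
Every counter is home exactly when every cycle has completed a whole number of laps, i.e. after lcm(3) = 3 in-shuffles.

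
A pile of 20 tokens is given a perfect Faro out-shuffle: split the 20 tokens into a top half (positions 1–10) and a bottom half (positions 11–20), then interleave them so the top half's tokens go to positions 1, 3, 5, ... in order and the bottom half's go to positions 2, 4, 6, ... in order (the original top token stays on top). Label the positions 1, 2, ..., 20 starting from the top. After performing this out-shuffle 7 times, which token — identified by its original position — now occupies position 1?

Work backwards from position 1, undoing one out-shuffle at a time:
1 ← 1 ← 1 ← 1 ← 1 ← 1 ← 1 ← 1
So the token now at position 1 started at position 1.

1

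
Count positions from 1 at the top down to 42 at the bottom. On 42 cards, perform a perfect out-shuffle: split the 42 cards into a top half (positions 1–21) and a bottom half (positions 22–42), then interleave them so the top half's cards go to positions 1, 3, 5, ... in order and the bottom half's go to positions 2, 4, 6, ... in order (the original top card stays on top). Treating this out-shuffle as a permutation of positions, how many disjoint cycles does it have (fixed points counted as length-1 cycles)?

4

Trace each unvisited position around until it returns:
(1) (2 3 5 9 17 33 ... len 20) (4 7 13 25 8 15 ... len 20) (42)
4 cycles in total.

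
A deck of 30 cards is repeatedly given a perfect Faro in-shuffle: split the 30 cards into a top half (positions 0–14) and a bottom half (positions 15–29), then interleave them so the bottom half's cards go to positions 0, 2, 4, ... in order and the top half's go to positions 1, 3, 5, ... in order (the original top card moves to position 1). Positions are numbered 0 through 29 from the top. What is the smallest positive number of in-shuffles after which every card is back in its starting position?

The in-shuffle permutes the 30 positions with cycle lengths [5, 5, 5, 5, 5, 5].
Every card is home exactly when every cycle has completed a whole number of laps, i.e. after lcm(5) = 5 in-shuffles.

5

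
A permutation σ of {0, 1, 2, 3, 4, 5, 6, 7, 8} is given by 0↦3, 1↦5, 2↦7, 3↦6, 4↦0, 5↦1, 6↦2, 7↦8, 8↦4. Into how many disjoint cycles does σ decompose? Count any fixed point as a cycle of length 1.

2

Cycle decomposition: (0 3 6 2 7 8 4) (1 5).
2 cycles.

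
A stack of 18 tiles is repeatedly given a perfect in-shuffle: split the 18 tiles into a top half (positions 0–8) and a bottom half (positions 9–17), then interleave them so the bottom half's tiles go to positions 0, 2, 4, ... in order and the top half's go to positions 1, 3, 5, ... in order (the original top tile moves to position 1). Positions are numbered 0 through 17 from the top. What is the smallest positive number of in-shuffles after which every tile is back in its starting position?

The in-shuffle permutes the 18 positions with cycle lengths [18].
Every tile is home exactly when every cycle has completed a whole number of laps, i.e. after lcm(18) = 18 in-shuffles.

18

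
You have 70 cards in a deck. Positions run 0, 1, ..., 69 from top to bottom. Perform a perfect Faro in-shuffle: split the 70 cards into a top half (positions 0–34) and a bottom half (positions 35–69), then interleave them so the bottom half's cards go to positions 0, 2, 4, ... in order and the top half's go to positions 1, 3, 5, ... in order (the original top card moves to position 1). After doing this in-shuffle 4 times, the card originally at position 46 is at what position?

41

Track the card's position through each in-shuffle:
46 → 22 → 45 → 20 → 41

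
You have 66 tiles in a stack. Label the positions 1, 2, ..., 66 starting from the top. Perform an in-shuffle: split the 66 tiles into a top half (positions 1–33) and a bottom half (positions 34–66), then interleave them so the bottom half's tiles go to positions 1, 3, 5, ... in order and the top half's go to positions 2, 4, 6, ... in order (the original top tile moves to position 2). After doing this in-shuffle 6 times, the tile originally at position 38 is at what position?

20

Track the tile's position through each in-shuffle:
38 → 9 → 18 → 36 → 5 → 10 → 20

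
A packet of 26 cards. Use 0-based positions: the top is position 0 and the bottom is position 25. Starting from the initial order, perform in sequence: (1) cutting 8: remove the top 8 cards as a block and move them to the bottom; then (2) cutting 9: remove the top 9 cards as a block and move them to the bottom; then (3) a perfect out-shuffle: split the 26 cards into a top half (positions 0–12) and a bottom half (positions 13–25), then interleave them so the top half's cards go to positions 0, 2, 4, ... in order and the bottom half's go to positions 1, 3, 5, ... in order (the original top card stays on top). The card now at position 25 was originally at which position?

Undo the operations in reverse order, starting from position 25:
  undo op 3 (out-shuffle, from bottom half): 25 ← 25
  undo op 2 (cut 9): 25 ← 8
  undo op 1 (cut 8): 8 ← 16
So the card at position 25 came from original position 16.

16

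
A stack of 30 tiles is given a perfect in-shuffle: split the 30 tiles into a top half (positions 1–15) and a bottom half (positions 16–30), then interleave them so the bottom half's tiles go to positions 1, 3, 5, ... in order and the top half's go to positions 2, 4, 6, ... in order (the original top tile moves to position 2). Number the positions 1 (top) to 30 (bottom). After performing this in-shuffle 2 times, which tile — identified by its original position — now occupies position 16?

4

Work backwards from position 16, undoing one in-shuffle at a time:
16 ← 8 ← 4
So the tile now at position 16 started at position 4.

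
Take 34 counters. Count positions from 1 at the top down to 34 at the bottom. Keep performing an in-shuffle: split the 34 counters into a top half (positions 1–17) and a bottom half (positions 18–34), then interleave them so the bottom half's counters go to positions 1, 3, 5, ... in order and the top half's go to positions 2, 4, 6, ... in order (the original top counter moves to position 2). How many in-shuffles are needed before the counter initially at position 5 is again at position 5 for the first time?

Follow position 5 under repeated in-shuffles:
5 → 10 → 20 → 5
It first returns after 3 in-shuffles.

3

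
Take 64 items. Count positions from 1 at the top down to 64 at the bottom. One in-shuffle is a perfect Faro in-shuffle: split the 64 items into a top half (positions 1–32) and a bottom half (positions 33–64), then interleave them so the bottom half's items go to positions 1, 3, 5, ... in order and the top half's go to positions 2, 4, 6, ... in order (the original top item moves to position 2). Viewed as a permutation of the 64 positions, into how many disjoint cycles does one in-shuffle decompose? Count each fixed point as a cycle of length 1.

6

Trace each unvisited position around until it returns:
(1 2 4 8 16 32 ... len 12) (3 6 12 24 48 31 ... len 12) (5 10 20 40 15 30 ... len 12) (7 14 28 56 47 29 ... len 12) (11 22 44 23 46 27 ... len 12) (13 26 52 39)
6 cycles in total.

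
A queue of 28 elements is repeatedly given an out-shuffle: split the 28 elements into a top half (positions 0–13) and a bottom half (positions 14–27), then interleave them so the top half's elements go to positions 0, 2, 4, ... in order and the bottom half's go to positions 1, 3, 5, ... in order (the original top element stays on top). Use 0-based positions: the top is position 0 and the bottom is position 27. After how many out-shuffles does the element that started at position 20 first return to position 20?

18

Follow position 20 under repeated out-shuffles:
20 → 13 → 26 → 25 → 23 → 19 → 11 → 22 → 17 → 7 → 14 → 1 → 2 → 4 → 8 → 16 → 5 → 10 → 20
It first returns after 18 out-shuffles.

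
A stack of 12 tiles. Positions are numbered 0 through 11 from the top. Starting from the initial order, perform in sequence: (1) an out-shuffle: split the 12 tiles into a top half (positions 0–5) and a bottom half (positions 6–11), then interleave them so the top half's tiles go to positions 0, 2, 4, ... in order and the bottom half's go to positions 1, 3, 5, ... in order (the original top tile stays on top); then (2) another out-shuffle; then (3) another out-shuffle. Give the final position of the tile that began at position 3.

2

Track the tile from position 3 forward through each operation:
  after op 1 (out-shuffle): 3 → 6
  after op 2 (out-shuffle): 6 → 1
  after op 3 (out-shuffle): 1 → 2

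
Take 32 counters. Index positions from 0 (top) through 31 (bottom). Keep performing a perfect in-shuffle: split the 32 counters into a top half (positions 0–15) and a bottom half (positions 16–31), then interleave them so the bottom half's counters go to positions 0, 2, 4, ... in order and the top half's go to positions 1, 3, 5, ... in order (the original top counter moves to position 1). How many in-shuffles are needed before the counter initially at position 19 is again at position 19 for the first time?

10

Follow position 19 under repeated in-shuffles:
19 → 6 → 13 → 27 → 22 → 12 → 25 → 18 → 4 → 9 → 19
It first returns after 10 in-shuffles.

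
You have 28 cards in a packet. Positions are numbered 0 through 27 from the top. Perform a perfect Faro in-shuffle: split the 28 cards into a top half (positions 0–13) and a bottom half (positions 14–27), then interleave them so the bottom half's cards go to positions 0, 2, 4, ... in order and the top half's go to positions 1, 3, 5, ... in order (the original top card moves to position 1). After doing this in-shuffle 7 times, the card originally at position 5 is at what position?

Track the card's position through each in-shuffle:
5 → 11 → 23 → 18 → 8 → 17 → 6 → 13

13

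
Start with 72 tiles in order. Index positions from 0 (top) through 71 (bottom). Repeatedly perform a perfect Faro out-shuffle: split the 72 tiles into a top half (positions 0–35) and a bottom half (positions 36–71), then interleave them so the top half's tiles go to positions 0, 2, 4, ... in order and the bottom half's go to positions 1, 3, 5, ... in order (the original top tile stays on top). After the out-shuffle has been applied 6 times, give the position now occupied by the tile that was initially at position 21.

66

Track the tile's position through each out-shuffle:
21 → 42 → 13 → 26 → 52 → 33 → 66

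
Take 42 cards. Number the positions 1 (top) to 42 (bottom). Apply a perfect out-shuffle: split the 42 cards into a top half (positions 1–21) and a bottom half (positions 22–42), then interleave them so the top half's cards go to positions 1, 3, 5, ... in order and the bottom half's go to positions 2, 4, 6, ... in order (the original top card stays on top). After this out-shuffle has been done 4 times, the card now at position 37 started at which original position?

Work backwards from position 37, undoing one out-shuffle at a time:
37 ← 19 ← 10 ← 26 ← 34
So the card now at position 37 started at position 34.

34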